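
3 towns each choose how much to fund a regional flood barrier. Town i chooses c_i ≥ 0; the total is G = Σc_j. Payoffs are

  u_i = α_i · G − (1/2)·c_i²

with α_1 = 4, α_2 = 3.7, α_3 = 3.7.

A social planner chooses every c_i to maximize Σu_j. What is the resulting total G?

34.2

Planner FOC: ∂(Σu_j)/∂c_i = (Σα_j) − c_i = 0, so c_i^SO = Σα_j = 11.4 for every i; G^SO = 34.2.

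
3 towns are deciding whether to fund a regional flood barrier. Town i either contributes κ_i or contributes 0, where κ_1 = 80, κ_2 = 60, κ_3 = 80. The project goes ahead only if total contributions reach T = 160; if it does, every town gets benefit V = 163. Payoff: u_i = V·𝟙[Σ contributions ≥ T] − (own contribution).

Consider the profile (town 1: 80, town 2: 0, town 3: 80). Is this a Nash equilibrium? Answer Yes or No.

Yes

Total = 160 ≥ 160: provided.
Town 1 (pledges 80, payoff 83): dropping to 0 → total 80, payoff 0. No gain.
Town 2 (pledges 0, payoff 163): pledging 60 → total 220, payoff 103. No gain.
Town 3 (pledges 80, payoff 83): dropping to 0 → total 80, payoff 0. No gain.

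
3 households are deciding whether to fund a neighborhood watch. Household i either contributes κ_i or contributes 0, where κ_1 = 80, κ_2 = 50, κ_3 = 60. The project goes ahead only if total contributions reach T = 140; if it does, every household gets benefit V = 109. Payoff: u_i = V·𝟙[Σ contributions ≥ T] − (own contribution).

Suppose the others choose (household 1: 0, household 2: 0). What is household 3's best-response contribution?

0

Others' total = 0. Even contributing 60 gives 60 < 140: no benefit either way.
Best response: 0.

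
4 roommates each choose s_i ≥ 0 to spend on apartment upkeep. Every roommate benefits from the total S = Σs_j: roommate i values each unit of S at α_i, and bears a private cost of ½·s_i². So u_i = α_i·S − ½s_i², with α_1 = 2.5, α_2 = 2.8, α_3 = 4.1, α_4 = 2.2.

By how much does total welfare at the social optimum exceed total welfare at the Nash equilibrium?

Roommate i's FOC: ∂u_i/∂s_i = α_i − s_i = 0, so s_i* = α_i.
NE contributions = (2.5, 2.8, 4.1, 2.2); S = 11.6.
W^NE = (Σα)·S − ½Σα_i² = 11.6² − ½·35.74 = 116.69.
Planner sets s_i = Σα_j = 11.6 for every i, so S^SO = 4·11.6 = 46.4.
W^SO = (Σα)·S^SO − ½·4·(Σα)² = (4/2)·11.6² = 269.12.
Deadweight loss = W^SO − W^NE = 152.43.

152.43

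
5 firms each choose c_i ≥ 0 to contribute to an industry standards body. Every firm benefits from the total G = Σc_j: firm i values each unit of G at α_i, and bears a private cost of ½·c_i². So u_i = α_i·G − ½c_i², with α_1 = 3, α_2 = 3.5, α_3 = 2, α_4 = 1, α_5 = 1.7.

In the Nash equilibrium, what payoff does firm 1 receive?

29.1

Firm i's FOC: ∂u_i/∂c_i = α_i − c_i = 0, so c_i* = α_i.
NE contributions = (3, 3.5, 2, 1, 1.7); G = 11.2.
u_1 = α_1·G − ½·(c_1)² = 3·11.2 − ½·3² = 29.1.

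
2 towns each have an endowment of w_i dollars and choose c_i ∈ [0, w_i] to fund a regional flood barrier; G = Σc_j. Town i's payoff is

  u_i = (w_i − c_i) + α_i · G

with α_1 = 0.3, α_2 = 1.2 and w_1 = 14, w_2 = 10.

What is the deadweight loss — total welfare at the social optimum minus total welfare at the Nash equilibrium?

∂u_i/∂c_i = α_i − 1, so town i contributes w_i if α_i > 1, else 0.
α_i > 1 for i ∈ {2}; NE contributions (0, 10), G = 10.
W^NE = Σw_i − G^NE + (Σα_i)·G^NE = 24 + 0.5·10 = 29.
Planner: ∂(Σu_j)/∂c_i = Σα_j − 1 = 0.5 > 0, so everyone contributes w_i; G^SO = 24, W^SO = 24 + 0.5·24 = 36.
Deadweight loss = 7.

7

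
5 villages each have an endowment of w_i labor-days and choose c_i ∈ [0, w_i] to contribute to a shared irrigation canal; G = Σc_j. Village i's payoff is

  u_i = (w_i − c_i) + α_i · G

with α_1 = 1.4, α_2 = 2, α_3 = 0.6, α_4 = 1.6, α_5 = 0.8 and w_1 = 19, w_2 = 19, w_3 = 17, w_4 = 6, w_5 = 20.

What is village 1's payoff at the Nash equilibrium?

∂u_i/∂c_i = α_i − 1, so village i contributes w_i if α_i > 1, else 0.
α_i > 1 for i ∈ {1, 2, 4}; NE contributions (19, 19, 0, 6, 0), G = 44.
u_1 = (19 − 19) + 1.4·44 = 61.6.

61.6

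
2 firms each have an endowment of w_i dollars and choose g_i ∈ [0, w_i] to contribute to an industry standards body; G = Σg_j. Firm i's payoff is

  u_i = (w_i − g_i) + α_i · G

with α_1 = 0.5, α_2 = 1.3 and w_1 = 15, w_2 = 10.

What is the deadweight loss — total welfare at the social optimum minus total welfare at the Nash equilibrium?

12

∂u_i/∂g_i = α_i − 1, so firm i contributes w_i if α_i > 1, else 0.
α_i > 1 for i ∈ {2}; NE contributions (0, 10), G = 10.
W^NE = Σw_i − G^NE + (Σα_i)·G^NE = 25 + 0.8·10 = 33.
Planner: ∂(Σu_j)/∂g_i = Σα_j − 1 = 0.8 > 0, so everyone contributes w_i; G^SO = 25, W^SO = 25 + 0.8·25 = 45.
Deadweight loss = 12.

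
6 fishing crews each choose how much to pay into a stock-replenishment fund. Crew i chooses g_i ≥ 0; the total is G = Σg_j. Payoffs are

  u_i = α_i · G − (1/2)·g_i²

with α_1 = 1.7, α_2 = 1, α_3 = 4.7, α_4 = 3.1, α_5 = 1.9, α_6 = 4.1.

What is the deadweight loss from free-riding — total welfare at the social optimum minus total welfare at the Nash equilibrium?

Crew i's FOC: ∂u_i/∂g_i = α_i − g_i = 0, so g_i* = α_i.
NE contributions = (1.7, 1, 4.7, 3.1, 1.9, 4.1); G = 16.5.
W^NE = (Σα)·G − ½Σα_i² = 16.5² − ½·56.01 = 244.245.
Planner sets g_i = Σα_j = 16.5 for every i, so G^SO = 6·16.5 = 99.
W^SO = (Σα)·G^SO − ½·6·(Σα)² = (6/2)·16.5² = 816.75.
Deadweight loss = W^SO − W^NE = 572.505.

572.505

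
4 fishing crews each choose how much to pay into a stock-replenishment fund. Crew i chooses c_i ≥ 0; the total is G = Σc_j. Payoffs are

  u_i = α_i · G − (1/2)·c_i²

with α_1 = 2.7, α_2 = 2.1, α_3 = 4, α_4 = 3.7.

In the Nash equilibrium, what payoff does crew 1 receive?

Crew i's FOC: ∂u_i/∂c_i = α_i − c_i = 0, so c_i* = α_i.
NE contributions = (2.7, 2.1, 4, 3.7); G = 12.5.
u_1 = α_1·G − ½·(c_1)² = 2.7·12.5 − ½·2.7² = 30.105.

30.105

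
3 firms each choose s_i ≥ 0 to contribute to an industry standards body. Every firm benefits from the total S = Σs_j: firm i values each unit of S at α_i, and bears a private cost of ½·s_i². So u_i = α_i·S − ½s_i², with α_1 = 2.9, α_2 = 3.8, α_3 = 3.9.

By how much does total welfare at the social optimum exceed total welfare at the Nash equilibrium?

75.21

Firm i's FOC: ∂u_i/∂s_i = α_i − s_i = 0, so s_i* = α_i.
NE contributions = (2.9, 3.8, 3.9); S = 10.6.
W^NE = (Σα)·S − ½Σα_i² = 10.6² − ½·38.06 = 93.33.
Planner sets s_i = Σα_j = 10.6 for every i, so S^SO = 3·10.6 = 31.8.
W^SO = (Σα)·S^SO − ½·3·(Σα)² = (3/2)·10.6² = 168.54.
Deadweight loss = W^SO − W^NE = 75.21.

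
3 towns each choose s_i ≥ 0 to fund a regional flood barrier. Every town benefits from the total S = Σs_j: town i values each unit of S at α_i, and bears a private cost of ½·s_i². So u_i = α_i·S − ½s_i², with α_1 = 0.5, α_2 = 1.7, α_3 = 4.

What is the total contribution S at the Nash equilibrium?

Town i's FOC: ∂u_i/∂s_i = α_i − s_i = 0, so s_i* = α_i.
NE contributions = (0.5, 1.7, 4); S = 6.2.

6.2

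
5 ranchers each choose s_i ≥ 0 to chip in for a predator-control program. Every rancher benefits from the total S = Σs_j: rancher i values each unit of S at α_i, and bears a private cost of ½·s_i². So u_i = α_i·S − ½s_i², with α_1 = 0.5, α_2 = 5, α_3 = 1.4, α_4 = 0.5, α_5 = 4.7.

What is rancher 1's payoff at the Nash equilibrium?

Rancher i's FOC: ∂u_i/∂s_i = α_i − s_i = 0, so s_i* = α_i.
NE contributions = (0.5, 5, 1.4, 0.5, 4.7); S = 12.1.
u_1 = α_1·S − ½·(s_1)² = 0.5·12.1 − ½·0.5² = 5.925.

5.925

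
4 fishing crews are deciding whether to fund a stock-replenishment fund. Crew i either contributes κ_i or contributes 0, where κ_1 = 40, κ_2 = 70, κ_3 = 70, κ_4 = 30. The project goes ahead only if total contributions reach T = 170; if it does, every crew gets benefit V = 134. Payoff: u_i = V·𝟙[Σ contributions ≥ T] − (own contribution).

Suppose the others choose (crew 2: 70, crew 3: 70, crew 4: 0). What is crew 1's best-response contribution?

Others' total = 140. Contributing 40 brings total to 180 ≥ 170: gain V − κ_1 = 94.
Best response: 40.

40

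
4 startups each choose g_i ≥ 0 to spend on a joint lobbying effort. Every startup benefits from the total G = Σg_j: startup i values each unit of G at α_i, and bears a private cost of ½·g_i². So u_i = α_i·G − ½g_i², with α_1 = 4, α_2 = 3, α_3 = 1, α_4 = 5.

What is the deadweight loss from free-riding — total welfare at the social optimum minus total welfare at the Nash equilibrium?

194.5

Startup i's FOC: ∂u_i/∂g_i = α_i − g_i = 0, so g_i* = α_i.
NE contributions = (4, 3, 1, 5); G = 13.
W^NE = (Σα)·G − ½Σα_i² = 13² − ½·51 = 143.5.
Planner sets g_i = Σα_j = 13 for every i, so G^SO = 4·13 = 52.
W^SO = (Σα)·G^SO − ½·4·(Σα)² = (4/2)·13² = 338.
Deadweight loss = W^SO − W^NE = 194.5.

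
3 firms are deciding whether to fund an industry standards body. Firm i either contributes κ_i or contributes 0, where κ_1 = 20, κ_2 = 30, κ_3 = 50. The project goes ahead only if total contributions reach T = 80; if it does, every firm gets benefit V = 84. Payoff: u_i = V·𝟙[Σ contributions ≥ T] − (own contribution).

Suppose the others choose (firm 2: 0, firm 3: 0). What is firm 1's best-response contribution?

Others' total = 0. Even contributing 20 gives 20 < 80: no benefit either way.
Best response: 0.

0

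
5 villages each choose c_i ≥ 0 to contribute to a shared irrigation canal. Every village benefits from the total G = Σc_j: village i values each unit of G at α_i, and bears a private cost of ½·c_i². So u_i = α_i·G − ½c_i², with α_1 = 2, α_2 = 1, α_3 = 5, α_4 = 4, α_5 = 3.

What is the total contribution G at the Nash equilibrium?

Village i's FOC: ∂u_i/∂c_i = α_i − c_i = 0, so c_i* = α_i.
NE contributions = (2, 1, 5, 4, 3); G = 15.

15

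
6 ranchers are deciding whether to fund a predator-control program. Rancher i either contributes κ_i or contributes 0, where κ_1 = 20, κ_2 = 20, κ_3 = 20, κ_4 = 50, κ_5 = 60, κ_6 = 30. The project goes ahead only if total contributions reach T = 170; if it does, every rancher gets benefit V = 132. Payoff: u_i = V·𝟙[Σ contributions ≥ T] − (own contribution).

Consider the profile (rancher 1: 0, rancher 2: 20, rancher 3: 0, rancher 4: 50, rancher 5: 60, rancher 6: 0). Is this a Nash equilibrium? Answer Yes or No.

Total = 130 < 170: not provided.
Rancher 1 (pledges 0, payoff 0): pledging 20 → total 150, payoff -20. No gain.
Rancher 2 (pledges 20, payoff -20): dropping to 0 → total 110, payoff 0. Profitable deviation.

No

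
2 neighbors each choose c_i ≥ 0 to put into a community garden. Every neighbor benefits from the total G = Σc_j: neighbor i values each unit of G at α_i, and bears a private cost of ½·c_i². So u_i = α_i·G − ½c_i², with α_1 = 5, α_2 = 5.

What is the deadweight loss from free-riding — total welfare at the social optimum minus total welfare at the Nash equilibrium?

Neighbor i's FOC: ∂u_i/∂c_i = α_i − c_i = 0, so c_i* = α_i.
NE contributions = (5, 5); G = 10.
W^NE = (Σα)·G − ½Σα_i² = 10² − ½·50 = 75.
Planner sets c_i = Σα_j = 10 for every i, so G^SO = 2·10 = 20.
W^SO = (Σα)·G^SO − ½·2·(Σα)² = (2/2)·10² = 100.
Deadweight loss = W^SO − W^NE = 25.

25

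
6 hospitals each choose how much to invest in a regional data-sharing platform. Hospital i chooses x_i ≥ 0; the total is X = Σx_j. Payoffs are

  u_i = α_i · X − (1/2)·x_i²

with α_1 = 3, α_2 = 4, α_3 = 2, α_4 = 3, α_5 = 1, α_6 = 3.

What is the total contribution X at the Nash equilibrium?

16

Hospital i's FOC: ∂u_i/∂x_i = α_i − x_i = 0, so x_i* = α_i.
NE contributions = (3, 4, 2, 3, 1, 3); X = 16.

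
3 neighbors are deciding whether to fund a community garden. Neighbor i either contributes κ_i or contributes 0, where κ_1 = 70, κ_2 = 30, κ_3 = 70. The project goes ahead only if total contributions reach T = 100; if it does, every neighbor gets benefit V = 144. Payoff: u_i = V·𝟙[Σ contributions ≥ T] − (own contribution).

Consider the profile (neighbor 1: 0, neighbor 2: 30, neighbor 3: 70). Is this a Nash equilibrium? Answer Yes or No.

Total = 100 ≥ 100: provided.
Neighbor 1 (pledges 0, payoff 144): pledging 70 → total 170, payoff 74. No gain.
Neighbor 2 (pledges 30, payoff 114): dropping to 0 → total 70, payoff 0. No gain.
Neighbor 3 (pledges 70, payoff 74): dropping to 0 → total 30, payoff 0. No gain.

Yes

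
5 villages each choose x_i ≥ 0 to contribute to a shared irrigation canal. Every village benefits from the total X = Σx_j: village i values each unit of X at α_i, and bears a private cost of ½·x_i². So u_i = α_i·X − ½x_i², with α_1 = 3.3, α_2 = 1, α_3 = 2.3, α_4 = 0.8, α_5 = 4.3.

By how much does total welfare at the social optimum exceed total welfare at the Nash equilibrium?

223.49

Village i's FOC: ∂u_i/∂x_i = α_i − x_i = 0, so x_i* = α_i.
NE contributions = (3.3, 1, 2.3, 0.8, 4.3); X = 11.7.
W^NE = (Σα)·X − ½Σα_i² = 11.7² − ½·36.31 = 118.735.
Planner sets x_i = Σα_j = 11.7 for every i, so X^SO = 5·11.7 = 58.5.
W^SO = (Σα)·X^SO − ½·5·(Σα)² = (5/2)·11.7² = 342.225.
Deadweight loss = W^SO − W^NE = 223.49.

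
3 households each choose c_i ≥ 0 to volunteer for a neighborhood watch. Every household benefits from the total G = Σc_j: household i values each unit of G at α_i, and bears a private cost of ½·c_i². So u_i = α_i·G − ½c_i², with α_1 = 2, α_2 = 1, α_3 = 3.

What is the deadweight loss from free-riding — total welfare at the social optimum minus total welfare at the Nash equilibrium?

Household i's FOC: ∂u_i/∂c_i = α_i − c_i = 0, so c_i* = α_i.
NE contributions = (2, 1, 3); G = 6.
W^NE = (Σα)·G − ½Σα_i² = 6² − ½·14 = 29.
Planner sets c_i = Σα_j = 6 for every i, so G^SO = 3·6 = 18.
W^SO = (Σα)·G^SO − ½·3·(Σα)² = (3/2)·6² = 54.
Deadweight loss = W^SO − W^NE = 25.

25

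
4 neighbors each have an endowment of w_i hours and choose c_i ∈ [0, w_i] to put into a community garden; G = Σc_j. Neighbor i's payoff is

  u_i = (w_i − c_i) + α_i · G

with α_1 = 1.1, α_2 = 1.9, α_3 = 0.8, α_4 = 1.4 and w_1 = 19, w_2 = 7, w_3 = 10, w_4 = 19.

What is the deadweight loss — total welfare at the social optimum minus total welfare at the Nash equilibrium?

42

∂u_i/∂c_i = α_i − 1, so neighbor i contributes w_i if α_i > 1, else 0.
α_i > 1 for i ∈ {1, 2, 4}; NE contributions (19, 7, 0, 19), G = 45.
W^NE = Σw_i − G^NE + (Σα_i)·G^NE = 55 + 4.2·45 = 244.
Planner: ∂(Σu_j)/∂c_i = Σα_j − 1 = 4.2 > 0, so everyone contributes w_i; G^SO = 55, W^SO = 55 + 4.2·55 = 286.
Deadweight loss = 42.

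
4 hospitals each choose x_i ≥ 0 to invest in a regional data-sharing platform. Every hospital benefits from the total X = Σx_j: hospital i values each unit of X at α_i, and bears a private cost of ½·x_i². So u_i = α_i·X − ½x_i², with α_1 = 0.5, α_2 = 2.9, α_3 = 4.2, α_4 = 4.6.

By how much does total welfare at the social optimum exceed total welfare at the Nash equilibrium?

Hospital i's FOC: ∂u_i/∂x_i = α_i − x_i = 0, so x_i* = α_i.
NE contributions = (0.5, 2.9, 4.2, 4.6); X = 12.2.
W^NE = (Σα)·X − ½Σα_i² = 12.2² − ½·47.46 = 125.11.
Planner sets x_i = Σα_j = 12.2 for every i, so X^SO = 4·12.2 = 48.8.
W^SO = (Σα)·X^SO − ½·4·(Σα)² = (4/2)·12.2² = 297.68.
Deadweight loss = W^SO − W^NE = 172.57.

172.57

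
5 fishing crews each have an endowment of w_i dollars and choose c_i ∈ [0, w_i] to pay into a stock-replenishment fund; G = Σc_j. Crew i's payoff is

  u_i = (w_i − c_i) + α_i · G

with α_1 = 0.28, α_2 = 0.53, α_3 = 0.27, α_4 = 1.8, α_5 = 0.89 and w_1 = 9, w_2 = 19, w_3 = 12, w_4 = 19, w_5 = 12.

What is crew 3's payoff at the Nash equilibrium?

17.13

∂u_i/∂c_i = α_i − 1, so crew i contributes w_i if α_i > 1, else 0.
α_i > 1 for i ∈ {4}; NE contributions (0, 0, 0, 19, 0), G = 19.
u_3 = (12 − 0) + 0.27·19 = 17.13.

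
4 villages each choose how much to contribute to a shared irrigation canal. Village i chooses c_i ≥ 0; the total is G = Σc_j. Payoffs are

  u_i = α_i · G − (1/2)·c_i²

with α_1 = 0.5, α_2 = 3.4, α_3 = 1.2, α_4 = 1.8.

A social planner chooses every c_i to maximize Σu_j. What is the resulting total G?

Planner FOC: ∂(Σu_j)/∂c_i = (Σα_j) − c_i = 0, so c_i^SO = Σα_j = 6.9 for every i; G^SO = 27.6.

27.6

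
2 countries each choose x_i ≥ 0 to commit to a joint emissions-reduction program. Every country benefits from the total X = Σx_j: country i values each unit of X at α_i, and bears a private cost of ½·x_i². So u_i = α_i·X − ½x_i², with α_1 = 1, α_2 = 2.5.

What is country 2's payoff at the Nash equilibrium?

Country i's FOC: ∂u_i/∂x_i = α_i − x_i = 0, so x_i* = α_i.
NE contributions = (1, 2.5); X = 3.5.
u_2 = α_2·X − ½·(x_2)² = 2.5·3.5 − ½·2.5² = 5.625.

5.625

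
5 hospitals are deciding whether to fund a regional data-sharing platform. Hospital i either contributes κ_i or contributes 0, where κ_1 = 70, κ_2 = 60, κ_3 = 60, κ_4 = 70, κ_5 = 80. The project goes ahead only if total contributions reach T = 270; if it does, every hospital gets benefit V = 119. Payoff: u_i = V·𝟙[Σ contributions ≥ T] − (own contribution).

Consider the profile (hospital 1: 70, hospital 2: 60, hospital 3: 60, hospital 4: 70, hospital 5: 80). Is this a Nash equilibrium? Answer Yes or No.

Total = 340 ≥ 270: provided.
Hospital 1 (pledges 70, payoff 49): dropping to 0 → total 270, payoff 119. Profitable deviation.

No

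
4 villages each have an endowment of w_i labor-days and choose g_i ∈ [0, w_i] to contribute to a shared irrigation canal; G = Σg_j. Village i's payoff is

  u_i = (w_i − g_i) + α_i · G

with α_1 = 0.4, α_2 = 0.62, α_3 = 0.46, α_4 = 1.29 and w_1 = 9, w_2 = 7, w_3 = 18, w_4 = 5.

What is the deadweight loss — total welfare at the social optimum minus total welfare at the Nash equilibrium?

60.18

∂u_i/∂g_i = α_i − 1, so village i contributes w_i if α_i > 1, else 0.
α_i > 1 for i ∈ {4}; NE contributions (0, 0, 0, 5), G = 5.
W^NE = Σw_i − G^NE + (Σα_i)·G^NE = 39 + 1.77·5 = 47.85.
Planner: ∂(Σu_j)/∂g_i = Σα_j − 1 = 1.77 > 0, so everyone contributes w_i; G^SO = 39, W^SO = 39 + 1.77·39 = 108.03.
Deadweight loss = 60.18.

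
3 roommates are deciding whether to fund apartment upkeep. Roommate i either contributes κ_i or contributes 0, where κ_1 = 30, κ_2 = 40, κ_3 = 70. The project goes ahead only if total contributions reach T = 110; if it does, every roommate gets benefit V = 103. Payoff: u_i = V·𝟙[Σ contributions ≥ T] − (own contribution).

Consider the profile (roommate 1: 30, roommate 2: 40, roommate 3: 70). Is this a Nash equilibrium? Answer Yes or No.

No

Total = 140 ≥ 110: provided.
Roommate 1 (pledges 30, payoff 73): dropping to 0 → total 110, payoff 103. Profitable deviation.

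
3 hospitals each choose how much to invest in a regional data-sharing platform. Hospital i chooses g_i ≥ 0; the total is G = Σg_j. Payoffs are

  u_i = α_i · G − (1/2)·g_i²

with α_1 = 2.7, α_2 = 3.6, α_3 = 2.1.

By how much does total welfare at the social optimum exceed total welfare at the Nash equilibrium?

Hospital i's FOC: ∂u_i/∂g_i = α_i − g_i = 0, so g_i* = α_i.
NE contributions = (2.7, 3.6, 2.1); G = 8.4.
W^NE = (Σα)·G − ½Σα_i² = 8.4² − ½·24.66 = 58.23.
Planner sets g_i = Σα_j = 8.4 for every i, so G^SO = 3·8.4 = 25.2.
W^SO = (Σα)·G^SO − ½·3·(Σα)² = (3/2)·8.4² = 105.84.
Deadweight loss = W^SO − W^NE = 47.61.

47.61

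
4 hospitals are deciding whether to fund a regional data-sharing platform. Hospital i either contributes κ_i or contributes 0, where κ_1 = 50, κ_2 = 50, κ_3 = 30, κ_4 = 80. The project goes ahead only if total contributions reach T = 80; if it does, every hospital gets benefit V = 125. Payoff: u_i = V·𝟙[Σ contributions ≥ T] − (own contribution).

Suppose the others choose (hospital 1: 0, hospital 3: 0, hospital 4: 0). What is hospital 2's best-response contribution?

Others' total = 0. Even contributing 50 gives 50 < 80: no benefit either way.
Best response: 0.

0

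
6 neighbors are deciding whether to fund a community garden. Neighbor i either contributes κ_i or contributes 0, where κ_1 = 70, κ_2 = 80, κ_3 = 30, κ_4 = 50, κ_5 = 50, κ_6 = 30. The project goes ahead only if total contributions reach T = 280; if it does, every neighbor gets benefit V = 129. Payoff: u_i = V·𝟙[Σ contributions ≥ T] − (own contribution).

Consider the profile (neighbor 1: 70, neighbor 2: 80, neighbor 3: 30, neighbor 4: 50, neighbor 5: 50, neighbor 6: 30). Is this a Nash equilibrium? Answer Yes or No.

No

Total = 310 ≥ 280: provided.
Neighbor 1 (pledges 70, payoff 59): dropping to 0 → total 240, payoff 0. No gain.
Neighbor 2 (pledges 80, payoff 49): dropping to 0 → total 230, payoff 0. No gain.
Neighbor 3 (pledges 30, payoff 99): dropping to 0 → total 280, payoff 129. Profitable deviation.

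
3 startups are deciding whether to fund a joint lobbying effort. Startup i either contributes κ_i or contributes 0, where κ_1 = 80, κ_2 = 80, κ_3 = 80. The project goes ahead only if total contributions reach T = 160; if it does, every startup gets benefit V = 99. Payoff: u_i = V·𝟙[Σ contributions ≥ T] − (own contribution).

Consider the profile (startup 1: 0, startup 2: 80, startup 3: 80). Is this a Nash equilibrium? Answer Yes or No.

Total = 160 ≥ 160: provided.
Startup 1 (pledges 0, payoff 99): pledging 80 → total 240, payoff 19. No gain.
Startup 2 (pledges 80, payoff 19): dropping to 0 → total 80, payoff 0. No gain.
Startup 3 (pledges 80, payoff 19): dropping to 0 → total 80, payoff 0. No gain.

Yes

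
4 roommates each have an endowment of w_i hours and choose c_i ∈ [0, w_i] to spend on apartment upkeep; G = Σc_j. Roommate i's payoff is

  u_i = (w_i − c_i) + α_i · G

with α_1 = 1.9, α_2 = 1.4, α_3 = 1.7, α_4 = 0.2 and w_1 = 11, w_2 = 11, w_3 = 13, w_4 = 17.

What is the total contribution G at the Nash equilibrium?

∂u_i/∂c_i = α_i − 1, so roommate i contributes w_i if α_i > 1, else 0.
α_i > 1 for i ∈ {1, 2, 3}; NE contributions (11, 11, 13, 0), G = 35.

35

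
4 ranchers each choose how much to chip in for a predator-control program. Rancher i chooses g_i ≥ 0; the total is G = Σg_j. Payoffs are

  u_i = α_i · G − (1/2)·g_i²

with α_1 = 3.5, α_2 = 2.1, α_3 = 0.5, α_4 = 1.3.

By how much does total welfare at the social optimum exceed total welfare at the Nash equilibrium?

Rancher i's FOC: ∂u_i/∂g_i = α_i − g_i = 0, so g_i* = α_i.
NE contributions = (3.5, 2.1, 0.5, 1.3); G = 7.4.
W^NE = (Σα)·G − ½Σα_i² = 7.4² − ½·18.6 = 45.46.
Planner sets g_i = Σα_j = 7.4 for every i, so G^SO = 4·7.4 = 29.6.
W^SO = (Σα)·G^SO − ½·4·(Σα)² = (4/2)·7.4² = 109.52.
Deadweight loss = W^SO − W^NE = 64.06.

64.06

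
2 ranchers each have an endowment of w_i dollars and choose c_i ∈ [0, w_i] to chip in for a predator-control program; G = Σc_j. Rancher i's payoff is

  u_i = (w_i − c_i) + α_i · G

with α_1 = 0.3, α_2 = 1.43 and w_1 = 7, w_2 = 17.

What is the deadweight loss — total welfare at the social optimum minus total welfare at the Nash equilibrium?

5.11

∂u_i/∂c_i = α_i − 1, so rancher i contributes w_i if α_i > 1, else 0.
α_i > 1 for i ∈ {2}; NE contributions (0, 17), G = 17.
W^NE = Σw_i − G^NE + (Σα_i)·G^NE = 24 + 0.73·17 = 36.41.
Planner: ∂(Σu_j)/∂c_i = Σα_j − 1 = 0.73 > 0, so everyone contributes w_i; G^SO = 24, W^SO = 24 + 0.73·24 = 41.52.
Deadweight loss = 5.11.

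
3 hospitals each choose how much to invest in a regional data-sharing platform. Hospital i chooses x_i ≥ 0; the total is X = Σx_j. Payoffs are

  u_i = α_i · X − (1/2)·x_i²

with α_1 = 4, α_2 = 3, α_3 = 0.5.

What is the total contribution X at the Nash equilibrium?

7.5

Hospital i's FOC: ∂u_i/∂x_i = α_i − x_i = 0, so x_i* = α_i.
NE contributions = (4, 3, 0.5); X = 7.5.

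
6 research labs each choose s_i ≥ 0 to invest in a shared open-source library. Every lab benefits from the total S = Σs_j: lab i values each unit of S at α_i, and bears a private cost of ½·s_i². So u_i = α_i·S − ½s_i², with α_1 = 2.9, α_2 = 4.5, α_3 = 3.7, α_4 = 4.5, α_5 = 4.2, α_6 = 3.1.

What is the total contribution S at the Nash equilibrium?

Lab i's FOC: ∂u_i/∂s_i = α_i − s_i = 0, so s_i* = α_i.
NE contributions = (2.9, 4.5, 3.7, 4.5, 4.2, 3.1); S = 22.9.

22.9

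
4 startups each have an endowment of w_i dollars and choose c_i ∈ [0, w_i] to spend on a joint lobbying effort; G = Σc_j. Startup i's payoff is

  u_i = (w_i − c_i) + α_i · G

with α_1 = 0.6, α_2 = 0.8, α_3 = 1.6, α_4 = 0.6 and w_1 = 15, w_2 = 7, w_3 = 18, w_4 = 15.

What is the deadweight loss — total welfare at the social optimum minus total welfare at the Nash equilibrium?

96.2

∂u_i/∂c_i = α_i − 1, so startup i contributes w_i if α_i > 1, else 0.
α_i > 1 for i ∈ {3}; NE contributions (0, 0, 18, 0), G = 18.
W^NE = Σw_i − G^NE + (Σα_i)·G^NE = 55 + 2.6·18 = 101.8.
Planner: ∂(Σu_j)/∂c_i = Σα_j − 1 = 2.6 > 0, so everyone contributes w_i; G^SO = 55, W^SO = 55 + 2.6·55 = 198.
Deadweight loss = 96.2.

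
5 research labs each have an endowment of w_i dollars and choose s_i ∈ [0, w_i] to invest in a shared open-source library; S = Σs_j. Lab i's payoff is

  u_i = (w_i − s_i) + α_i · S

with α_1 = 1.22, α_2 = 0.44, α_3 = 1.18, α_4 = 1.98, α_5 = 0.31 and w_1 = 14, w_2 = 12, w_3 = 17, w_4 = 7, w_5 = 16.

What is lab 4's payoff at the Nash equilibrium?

75.24

∂u_i/∂s_i = α_i − 1, so lab i contributes w_i if α_i > 1, else 0.
α_i > 1 for i ∈ {1, 3, 4}; NE contributions (14, 0, 17, 7, 0), S = 38.
u_4 = (7 − 7) + 1.98·38 = 75.24.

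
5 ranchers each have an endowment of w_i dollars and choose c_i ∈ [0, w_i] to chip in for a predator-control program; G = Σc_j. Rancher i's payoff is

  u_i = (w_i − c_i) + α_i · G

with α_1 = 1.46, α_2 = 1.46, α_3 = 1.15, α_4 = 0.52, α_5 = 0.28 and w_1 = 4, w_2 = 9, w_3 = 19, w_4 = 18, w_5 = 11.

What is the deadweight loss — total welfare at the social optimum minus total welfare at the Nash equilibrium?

∂u_i/∂c_i = α_i − 1, so rancher i contributes w_i if α_i > 1, else 0.
α_i > 1 for i ∈ {1, 2, 3}; NE contributions (4, 9, 19, 0, 0), G = 32.
W^NE = Σw_i − G^NE + (Σα_i)·G^NE = 61 + 3.87·32 = 184.84.
Planner: ∂(Σu_j)/∂c_i = Σα_j − 1 = 3.87 > 0, so everyone contributes w_i; G^SO = 61, W^SO = 61 + 3.87·61 = 297.07.
Deadweight loss = 112.23.

112.23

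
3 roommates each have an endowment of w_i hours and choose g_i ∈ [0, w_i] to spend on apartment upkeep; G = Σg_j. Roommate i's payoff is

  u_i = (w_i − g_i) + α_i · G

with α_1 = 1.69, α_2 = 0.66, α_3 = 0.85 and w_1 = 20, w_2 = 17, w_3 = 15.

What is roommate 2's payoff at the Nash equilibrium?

30.2

∂u_i/∂g_i = α_i − 1, so roommate i contributes w_i if α_i > 1, else 0.
α_i > 1 for i ∈ {1}; NE contributions (20, 0, 0), G = 20.
u_2 = (17 − 0) + 0.66·20 = 30.2.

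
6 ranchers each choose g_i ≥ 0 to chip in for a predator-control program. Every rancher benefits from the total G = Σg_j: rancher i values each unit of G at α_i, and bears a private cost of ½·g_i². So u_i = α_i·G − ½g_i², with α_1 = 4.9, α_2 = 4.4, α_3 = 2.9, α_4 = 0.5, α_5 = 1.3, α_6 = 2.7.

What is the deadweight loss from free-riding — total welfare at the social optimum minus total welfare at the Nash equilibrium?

588.285

Rancher i's FOC: ∂u_i/∂g_i = α_i − g_i = 0, so g_i* = α_i.
NE contributions = (4.9, 4.4, 2.9, 0.5, 1.3, 2.7); G = 16.7.
W^NE = (Σα)·G − ½Σα_i² = 16.7² − ½·61.01 = 248.385.
Planner sets g_i = Σα_j = 16.7 for every i, so G^SO = 6·16.7 = 100.2.
W^SO = (Σα)·G^SO − ½·6·(Σα)² = (6/2)·16.7² = 836.67.
Deadweight loss = W^SO − W^NE = 588.285.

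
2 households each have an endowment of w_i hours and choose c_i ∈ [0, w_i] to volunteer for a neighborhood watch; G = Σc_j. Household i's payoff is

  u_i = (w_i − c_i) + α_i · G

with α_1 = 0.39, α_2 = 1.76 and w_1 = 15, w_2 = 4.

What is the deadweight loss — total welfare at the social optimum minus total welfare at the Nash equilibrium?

17.25

∂u_i/∂c_i = α_i − 1, so household i contributes w_i if α_i > 1, else 0.
α_i > 1 for i ∈ {2}; NE contributions (0, 4), G = 4.
W^NE = Σw_i − G^NE + (Σα_i)·G^NE = 19 + 1.15·4 = 23.6.
Planner: ∂(Σu_j)/∂c_i = Σα_j − 1 = 1.15 > 0, so everyone contributes w_i; G^SO = 19, W^SO = 19 + 1.15·19 = 40.85.
Deadweight loss = 17.25.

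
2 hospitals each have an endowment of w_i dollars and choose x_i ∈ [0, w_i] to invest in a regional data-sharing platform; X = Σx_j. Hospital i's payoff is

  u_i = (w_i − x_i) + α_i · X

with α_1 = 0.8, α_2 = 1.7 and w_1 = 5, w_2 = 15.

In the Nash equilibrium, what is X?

15

∂u_i/∂x_i = α_i − 1, so hospital i contributes w_i if α_i > 1, else 0.
α_i > 1 for i ∈ {2}; NE contributions (0, 15), X = 15.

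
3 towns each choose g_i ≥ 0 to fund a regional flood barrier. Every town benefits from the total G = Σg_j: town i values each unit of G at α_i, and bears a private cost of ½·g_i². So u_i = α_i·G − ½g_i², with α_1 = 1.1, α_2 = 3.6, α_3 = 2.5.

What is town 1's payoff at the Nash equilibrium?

7.315

Town i's FOC: ∂u_i/∂g_i = α_i − g_i = 0, so g_i* = α_i.
NE contributions = (1.1, 3.6, 2.5); G = 7.2.
u_1 = α_1·G − ½·(g_1)² = 1.1·7.2 − ½·1.1² = 7.315.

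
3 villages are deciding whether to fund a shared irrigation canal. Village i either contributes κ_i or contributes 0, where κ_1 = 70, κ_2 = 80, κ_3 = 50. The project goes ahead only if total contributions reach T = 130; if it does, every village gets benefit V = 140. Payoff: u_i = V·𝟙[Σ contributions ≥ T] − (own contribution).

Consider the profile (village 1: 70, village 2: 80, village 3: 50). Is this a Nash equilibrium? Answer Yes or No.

No

Total = 200 ≥ 130: provided.
Village 1 (pledges 70, payoff 70): dropping to 0 → total 130, payoff 140. Profitable deviation.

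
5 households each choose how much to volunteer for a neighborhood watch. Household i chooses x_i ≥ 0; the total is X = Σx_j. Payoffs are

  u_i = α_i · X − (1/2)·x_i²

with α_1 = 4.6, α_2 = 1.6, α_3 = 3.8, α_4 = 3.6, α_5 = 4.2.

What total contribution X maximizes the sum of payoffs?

89

Planner FOC: ∂(Σu_j)/∂x_i = (Σα_j) − x_i = 0, so x_i^SO = Σα_j = 17.8 for every i; X^SO = 89.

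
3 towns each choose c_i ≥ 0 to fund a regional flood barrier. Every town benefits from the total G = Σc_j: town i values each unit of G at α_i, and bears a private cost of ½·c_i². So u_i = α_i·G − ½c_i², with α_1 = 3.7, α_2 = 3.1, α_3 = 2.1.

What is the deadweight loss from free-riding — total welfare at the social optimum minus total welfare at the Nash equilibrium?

53.46

Town i's FOC: ∂u_i/∂c_i = α_i − c_i = 0, so c_i* = α_i.
NE contributions = (3.7, 3.1, 2.1); G = 8.9.
W^NE = (Σα)·G − ½Σα_i² = 8.9² − ½·27.71 = 65.355.
Planner sets c_i = Σα_j = 8.9 for every i, so G^SO = 3·8.9 = 26.7.
W^SO = (Σα)·G^SO − ½·3·(Σα)² = (3/2)·8.9² = 118.815.
Deadweight loss = W^SO − W^NE = 53.46.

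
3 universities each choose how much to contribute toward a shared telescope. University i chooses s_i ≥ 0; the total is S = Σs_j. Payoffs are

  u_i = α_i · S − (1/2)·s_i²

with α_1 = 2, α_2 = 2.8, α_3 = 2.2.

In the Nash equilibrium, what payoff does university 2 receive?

15.68

University i's FOC: ∂u_i/∂s_i = α_i − s_i = 0, so s_i* = α_i.
NE contributions = (2, 2.8, 2.2); S = 7.
u_2 = α_2·S − ½·(s_2)² = 2.8·7 − ½·2.8² = 15.68.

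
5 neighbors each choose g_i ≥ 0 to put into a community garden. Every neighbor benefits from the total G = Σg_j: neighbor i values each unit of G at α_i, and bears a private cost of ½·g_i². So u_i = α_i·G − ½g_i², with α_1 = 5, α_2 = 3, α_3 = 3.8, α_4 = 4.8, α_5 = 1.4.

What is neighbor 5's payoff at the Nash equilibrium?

Neighbor i's FOC: ∂u_i/∂g_i = α_i − g_i = 0, so g_i* = α_i.
NE contributions = (5, 3, 3.8, 4.8, 1.4); G = 18.
u_5 = α_5·G − ½·(g_5)² = 1.4·18 − ½·1.4² = 24.22.

24.22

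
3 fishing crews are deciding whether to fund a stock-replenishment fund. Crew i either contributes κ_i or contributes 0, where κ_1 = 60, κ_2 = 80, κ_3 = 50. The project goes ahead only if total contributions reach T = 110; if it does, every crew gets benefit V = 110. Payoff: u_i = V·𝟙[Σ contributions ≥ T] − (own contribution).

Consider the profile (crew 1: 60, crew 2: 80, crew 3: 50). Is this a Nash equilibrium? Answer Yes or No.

Total = 190 ≥ 110: provided.
Crew 1 (pledges 60, payoff 50): dropping to 0 → total 130, payoff 110. Profitable deviation.

No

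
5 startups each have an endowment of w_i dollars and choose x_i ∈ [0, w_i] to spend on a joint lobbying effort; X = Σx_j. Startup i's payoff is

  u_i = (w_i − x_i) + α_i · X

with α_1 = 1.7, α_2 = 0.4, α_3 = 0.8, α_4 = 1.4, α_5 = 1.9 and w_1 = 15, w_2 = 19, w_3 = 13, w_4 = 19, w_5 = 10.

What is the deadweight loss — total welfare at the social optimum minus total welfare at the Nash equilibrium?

∂u_i/∂x_i = α_i − 1, so startup i contributes w_i if α_i > 1, else 0.
α_i > 1 for i ∈ {1, 4, 5}; NE contributions (15, 0, 0, 19, 10), X = 44.
W^NE = Σw_i − X^NE + (Σα_i)·X^NE = 76 + 5.2·44 = 304.8.
Planner: ∂(Σu_j)/∂x_i = Σα_j − 1 = 5.2 > 0, so everyone contributes w_i; X^SO = 76, W^SO = 76 + 5.2·76 = 471.2.
Deadweight loss = 166.4.

166.4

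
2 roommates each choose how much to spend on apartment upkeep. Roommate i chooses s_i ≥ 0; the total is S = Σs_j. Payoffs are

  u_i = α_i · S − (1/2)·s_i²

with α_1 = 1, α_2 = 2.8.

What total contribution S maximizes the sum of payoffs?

Planner FOC: ∂(Σu_j)/∂s_i = (Σα_j) − s_i = 0, so s_i^SO = Σα_j = 3.8 for every i; S^SO = 7.6.

7.6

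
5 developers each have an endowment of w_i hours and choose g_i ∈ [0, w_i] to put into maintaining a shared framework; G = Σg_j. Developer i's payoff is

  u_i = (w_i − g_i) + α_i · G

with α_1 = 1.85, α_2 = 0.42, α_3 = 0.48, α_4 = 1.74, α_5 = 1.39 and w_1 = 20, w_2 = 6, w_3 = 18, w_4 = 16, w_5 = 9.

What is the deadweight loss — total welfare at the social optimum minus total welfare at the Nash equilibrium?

∂u_i/∂g_i = α_i − 1, so developer i contributes w_i if α_i > 1, else 0.
α_i > 1 for i ∈ {1, 4, 5}; NE contributions (20, 0, 0, 16, 9), G = 45.
W^NE = Σw_i − G^NE + (Σα_i)·G^NE = 69 + 4.88·45 = 288.6.
Planner: ∂(Σu_j)/∂g_i = Σα_j − 1 = 4.88 > 0, so everyone contributes w_i; G^SO = 69, W^SO = 69 + 4.88·69 = 405.72.
Deadweight loss = 117.12.

117.12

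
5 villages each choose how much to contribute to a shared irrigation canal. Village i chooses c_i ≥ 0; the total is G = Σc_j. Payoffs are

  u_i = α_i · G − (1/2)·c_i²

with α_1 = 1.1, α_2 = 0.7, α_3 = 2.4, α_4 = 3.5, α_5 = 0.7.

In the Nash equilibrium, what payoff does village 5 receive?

5.635

Village i's FOC: ∂u_i/∂c_i = α_i − c_i = 0, so c_i* = α_i.
NE contributions = (1.1, 0.7, 2.4, 3.5, 0.7); G = 8.4.
u_5 = α_5·G − ½·(c_5)² = 0.7·8.4 − ½·0.7² = 5.635.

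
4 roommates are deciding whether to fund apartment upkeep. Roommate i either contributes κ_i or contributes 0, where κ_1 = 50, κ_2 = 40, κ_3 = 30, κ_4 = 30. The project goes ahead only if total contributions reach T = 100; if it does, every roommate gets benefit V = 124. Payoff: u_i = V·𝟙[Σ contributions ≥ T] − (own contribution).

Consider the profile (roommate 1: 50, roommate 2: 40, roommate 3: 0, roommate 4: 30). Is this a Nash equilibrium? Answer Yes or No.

Yes

Total = 120 ≥ 100: provided.
Roommate 1 (pledges 50, payoff 74): dropping to 0 → total 70, payoff 0. No gain.
Roommate 2 (pledges 40, payoff 84): dropping to 0 → total 80, payoff 0. No gain.
Roommate 3 (pledges 0, payoff 124): pledging 30 → total 150, payoff 94. No gain.
Roommate 4 (pledges 30, payoff 94): dropping to 0 → total 90, payoff 0. No gain.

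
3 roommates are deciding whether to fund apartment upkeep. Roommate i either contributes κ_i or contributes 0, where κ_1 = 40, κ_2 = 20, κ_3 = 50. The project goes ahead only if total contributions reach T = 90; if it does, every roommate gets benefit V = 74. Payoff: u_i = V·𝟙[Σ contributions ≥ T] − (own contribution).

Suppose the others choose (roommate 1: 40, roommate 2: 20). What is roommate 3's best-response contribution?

50

Others' total = 60. Contributing 50 brings total to 110 ≥ 90: gain V − κ_3 = 24.
Best response: 50.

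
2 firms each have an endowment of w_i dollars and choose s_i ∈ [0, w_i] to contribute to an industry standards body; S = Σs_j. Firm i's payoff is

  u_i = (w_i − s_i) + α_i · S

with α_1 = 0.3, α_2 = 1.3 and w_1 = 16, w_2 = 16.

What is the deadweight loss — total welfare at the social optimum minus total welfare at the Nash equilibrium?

9.6

∂u_i/∂s_i = α_i − 1, so firm i contributes w_i if α_i > 1, else 0.
α_i > 1 for i ∈ {2}; NE contributions (0, 16), S = 16.
W^NE = Σw_i − S^NE + (Σα_i)·S^NE = 32 + 0.6·16 = 41.6.
Planner: ∂(Σu_j)/∂s_i = Σα_j − 1 = 0.6 > 0, so everyone contributes w_i; S^SO = 32, W^SO = 32 + 0.6·32 = 51.2.
Deadweight loss = 9.6.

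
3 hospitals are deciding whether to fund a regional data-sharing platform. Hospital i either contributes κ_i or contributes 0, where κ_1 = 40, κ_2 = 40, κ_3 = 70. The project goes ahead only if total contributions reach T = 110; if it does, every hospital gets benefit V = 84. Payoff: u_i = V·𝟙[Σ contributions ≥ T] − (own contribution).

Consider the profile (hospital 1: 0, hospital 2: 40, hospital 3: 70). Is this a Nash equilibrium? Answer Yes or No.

Total = 110 ≥ 110: provided.
Hospital 1 (pledges 0, payoff 84): pledging 40 → total 150, payoff 44. No gain.
Hospital 2 (pledges 40, payoff 44): dropping to 0 → total 70, payoff 0. No gain.
Hospital 3 (pledges 70, payoff 14): dropping to 0 → total 40, payoff 0. No gain.

Yes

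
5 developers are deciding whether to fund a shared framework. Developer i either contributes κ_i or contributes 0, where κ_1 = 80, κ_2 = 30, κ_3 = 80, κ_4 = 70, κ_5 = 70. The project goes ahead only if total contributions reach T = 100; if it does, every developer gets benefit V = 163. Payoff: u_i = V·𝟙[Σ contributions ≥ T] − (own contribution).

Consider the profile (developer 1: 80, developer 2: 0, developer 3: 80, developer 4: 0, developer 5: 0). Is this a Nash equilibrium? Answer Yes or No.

Total = 160 ≥ 100: provided.
Developer 1 (pledges 80, payoff 83): dropping to 0 → total 80, payoff 0. No gain.
Developer 2 (pledges 0, payoff 163): pledging 30 → total 190, payoff 133. No gain.
Developer 3 (pledges 80, payoff 83): dropping to 0 → total 80, payoff 0. No gain.
Developer 4 (pledges 0, payoff 163): pledging 70 → total 230, payoff 93. No gain.
Developer 5 (pledges 0, payoff 163): pledging 70 → total 230, payoff 93. No gain.

Yes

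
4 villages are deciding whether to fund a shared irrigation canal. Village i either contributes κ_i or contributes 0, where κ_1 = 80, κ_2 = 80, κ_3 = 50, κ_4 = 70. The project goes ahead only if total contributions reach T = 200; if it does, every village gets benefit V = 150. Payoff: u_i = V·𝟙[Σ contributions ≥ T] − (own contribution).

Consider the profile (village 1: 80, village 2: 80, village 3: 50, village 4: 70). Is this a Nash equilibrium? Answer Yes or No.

No

Total = 280 ≥ 200: provided.
Village 1 (pledges 80, payoff 70): dropping to 0 → total 200, payoff 150. Profitable deviation.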